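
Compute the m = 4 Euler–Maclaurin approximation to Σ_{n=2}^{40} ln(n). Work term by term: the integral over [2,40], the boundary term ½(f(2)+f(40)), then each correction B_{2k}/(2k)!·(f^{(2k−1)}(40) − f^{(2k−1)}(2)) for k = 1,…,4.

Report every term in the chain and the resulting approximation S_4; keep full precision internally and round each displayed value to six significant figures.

The integral term ∫_2^40 ln(x) dx = 108.169.
½[f(2) + f(40)] = ½[0.693147 + 3.68888] = 2.19101.
Integral + boundary = 110.360.
k=1: B_{2}/(2)! × [f^{(1)}(40) − f^{(1)}(2)] = 1/12 × (0.0250000 − 0.500000) = -0.0395833.
Running total after k=1: 110.320.
k=2: B_{4}/(4)! × [f^{(3)}(40) − f^{(3)}(2)] = −1/720 × (3.12500e-05 − 0.250000) = 0.000347179.
Running total after k=2: 110.321.
k=3: B_{6}/(6)! × [f^{(5)}(40) − f^{(5)}(2)] = 1/30240 × (2.34375e-07 − 0.750000) = -2.48016e-05.
Running total after k=3: 110.321.
k=4: B_{8}/(8)! × [f^{(7)}(40) − f^{(7)}(2)] = −1/1209600 × (4.39453e-09 − 5.62500) = 4.65030e-06.

S_4 ≈ 110.321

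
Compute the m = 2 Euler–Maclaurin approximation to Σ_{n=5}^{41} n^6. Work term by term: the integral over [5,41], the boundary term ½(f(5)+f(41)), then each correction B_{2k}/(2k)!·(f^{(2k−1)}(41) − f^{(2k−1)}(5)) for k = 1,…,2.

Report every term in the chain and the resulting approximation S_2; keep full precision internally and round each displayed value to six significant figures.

S_2 ≈ 3.02550e+10

Integral: ∫_5^41 x^6 dx = 2.78220e+10.
Endpoint term: (f(5) + f(41))/2 = (15625.0 + 4.75010e+09)/2 = 2.37506e+09.
Running total after boundary: 3.01971e+10.
k=1: B_{2}/(2)! × [f^{(1)}(41) − f^{(1)}(5)] = 1/12 × (6.95137e+08 − 18750.0) = 5.79265e+07.
Partial sum through k=1: 3.02550e+10.
k=2: B_{4}/(4)! × [f^{(3)}(41) − f^{(3)}(5)] = −1/720 × (8.27052e+06 − 15000.0) = -11466.0.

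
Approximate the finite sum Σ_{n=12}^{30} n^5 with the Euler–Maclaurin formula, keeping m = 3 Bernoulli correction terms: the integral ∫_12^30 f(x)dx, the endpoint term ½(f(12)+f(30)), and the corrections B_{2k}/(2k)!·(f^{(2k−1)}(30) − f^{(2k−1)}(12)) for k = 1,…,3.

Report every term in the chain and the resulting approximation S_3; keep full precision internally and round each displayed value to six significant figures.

Integral: ∫_12^30 x^5 dx = 1.21002e+08.
Endpoint term: (f(12) + f(30))/2 = (248832 + 2.43000e+07)/2 = 1.22744e+07.
Running total after boundary: 1.33277e+08.
Correction k=1: B_{2}/2! · (f^{(1)}(30) − f^{(1)}(12)) = 1/12 · (4.05000e+06 − 103680) = 328860.
Running total after k=1: 1.33606e+08.
Correction k=2: B_{4}/4! · (f^{(3)}(30) − f^{(3)}(12)) = −1/720 · (54000.0 − 8640.00) = -63.0000.
Running total after k=2: 1.33606e+08.
Correction k=3: B_{6}/6! · (f^{(5)}(30) − f^{(5)}(12)) = 1/30240 · (120.000 − 120.000) = 0.00000.

S_3 ≈ 1.33606e+08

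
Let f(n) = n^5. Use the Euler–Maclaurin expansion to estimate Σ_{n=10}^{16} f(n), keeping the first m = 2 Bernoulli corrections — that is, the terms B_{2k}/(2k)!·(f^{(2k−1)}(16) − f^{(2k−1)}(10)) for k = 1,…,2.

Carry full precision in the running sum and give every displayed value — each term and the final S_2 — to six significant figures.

S_2 ≈ 3.22695e+06

Integral: ∫_10^16 x^5 dx = 2.62954e+06.
½[f(10) + f(16)] = ½[100000 + 1.04858e+06] = 574288.
Running total after boundary: 3.20382e+06.
Correction k=1: B_{2}/2! · (f^{(1)}(16) − f^{(1)}(10)) = 1/12 · (327680 − 50000.0) = 23140.0.
Partial sum through k=1: 3.22696e+06.
Correction k=2: B_{4}/4! · (f^{(3)}(16) − f^{(3)}(10)) = −1/720 · (15360.0 − 6000.00) = -13.0000.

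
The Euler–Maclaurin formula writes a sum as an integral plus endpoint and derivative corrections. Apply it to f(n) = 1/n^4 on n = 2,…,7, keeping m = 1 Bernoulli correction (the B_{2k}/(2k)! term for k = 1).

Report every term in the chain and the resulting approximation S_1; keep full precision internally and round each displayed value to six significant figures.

S_1 ≈ 0.0825499

The integral term ∫_2^7 1/x^4 dx = 0.0406948.
Boundary: ½(f(2) + f(7)) = ½(0.0625000 + 0.000416493) = 0.0314582.
Running total after boundary: 0.0721531.
Correction k=1: B_{2}/2! · (f^{(1)}(7) − f^{(1)}(2)) = 1/12 · (-0.000237996 − (-0.125000)) = 0.0103968.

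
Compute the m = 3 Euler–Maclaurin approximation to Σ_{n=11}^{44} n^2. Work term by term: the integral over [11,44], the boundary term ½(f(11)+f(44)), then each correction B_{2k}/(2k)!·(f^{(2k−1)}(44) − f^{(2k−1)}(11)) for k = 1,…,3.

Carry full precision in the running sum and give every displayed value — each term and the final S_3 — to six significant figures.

S_3 ≈ 28985.0

∫_11^44 x^2 dx evaluates to 27951.0.
Boundary: ½(f(11) + f(44)) = ½(121.000 + 1936.00) = 1028.50.
So far: 28979.5.
Order-1 term: 1/12 · (88.0000 − 22.0000) = 5.50000.
Partial sum through k=1: 28985.0.
Order-2 term: −1/720 · (0.00000 − 0.00000) = 0.00000.
Partial sum through k=2: 28985.0.
Order-3 term: 1/30240 · (0.00000 − 0.00000) = 0.00000.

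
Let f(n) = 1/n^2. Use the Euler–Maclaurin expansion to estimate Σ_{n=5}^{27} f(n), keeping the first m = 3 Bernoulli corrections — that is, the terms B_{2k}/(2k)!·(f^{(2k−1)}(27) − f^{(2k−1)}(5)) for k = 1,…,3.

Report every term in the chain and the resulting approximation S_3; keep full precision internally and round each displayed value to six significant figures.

S_3 ≈ 0.184963

Integral: ∫_5^27 1/x^2 dx = 0.162963.
Endpoint term: (f(5) + f(27))/2 = (0.0400000 + 0.00137174)/2 = 0.0206859.
Running total after boundary: 0.183649.
k=1: B_{2}/(2)! × [f^{(1)}(27) − f^{(1)}(5)] = 1/12 × (-0.000101611 − (-0.0160000)) = 0.00132487.
Running total after k=1: 0.184974.
k=2: B_{4}/(4)! × [f^{(3)}(27) − f^{(3)}(5)] = −1/720 × (-1.67260e-06 − (-0.00768000)) = -1.06643e-05.
Running total after k=2: 0.184963.
k=3: B_{6}/(6)! × [f^{(5)}(27) − f^{(5)}(5)] = 1/30240 × (-6.88313e-08 − (-0.00921600)) = 3.04760e-07.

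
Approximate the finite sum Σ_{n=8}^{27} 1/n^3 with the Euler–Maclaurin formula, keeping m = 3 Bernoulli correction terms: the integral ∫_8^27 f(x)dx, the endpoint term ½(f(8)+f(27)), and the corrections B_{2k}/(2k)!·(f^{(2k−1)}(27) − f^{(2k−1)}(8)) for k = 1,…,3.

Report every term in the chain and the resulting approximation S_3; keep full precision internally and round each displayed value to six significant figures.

S_3 ≈ 0.00818885

Integral: ∫_8^27 1/x^3 dx = 0.00712663.
½[f(8) + f(27)] = ½[0.00195312 + 5.08053e-05] = 0.00100197.
Running total after boundary: 0.00812859.
k=1: B_{2}/(2)! × [f^{(1)}(27) − f^{(1)}(8)] = 1/12 × (-5.64503e-06 − (-0.000732422)) = 6.05647e-05.
Partial sum through k=1: 0.00818916.
k=2: B_{4}/(4)! × [f^{(3)}(27) − f^{(3)}(8)] = −1/720 × (-1.54870e-07 − (-0.000228882)) = -3.17676e-07.
Partial sum through k=2: 0.00818884.
k=3: B_{6}/(6)! × [f^{(5)}(27) − f^{(5)}(8)] = 1/30240 × (-8.92258e-09 − (-0.000150204)) = 4.96676e-09.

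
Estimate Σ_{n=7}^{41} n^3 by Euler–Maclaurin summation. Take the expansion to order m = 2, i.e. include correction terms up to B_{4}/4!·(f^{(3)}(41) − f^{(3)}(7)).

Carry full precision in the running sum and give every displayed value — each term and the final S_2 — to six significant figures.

The integral term ∫_7^41 x^3 dx = 705840.
Boundary: ½(f(7) + f(41)) = ½(343.000 + 68921.0) = 34632.0.
So far: 740472.
Correction k=1: B_{2}/2! · (f^{(1)}(41) − f^{(1)}(7)) = 1/12 · (5043.00 − 147.000) = 408.000.
Running total after k=1: 740880.
Correction k=2: B_{4}/4! · (f^{(3)}(41) − f^{(3)}(7)) = −1/720 · (6.00000 − 6.00000) = 0.00000.

S_2 ≈ 740880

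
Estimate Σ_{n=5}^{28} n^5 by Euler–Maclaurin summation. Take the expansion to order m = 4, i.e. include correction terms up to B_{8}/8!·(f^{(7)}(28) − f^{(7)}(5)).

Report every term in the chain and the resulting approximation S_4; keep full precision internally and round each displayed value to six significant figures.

Integral: ∫_5^28 x^5 dx = 8.03124e+07.
Boundary: ½(f(5) + f(28)) = ½(3125.00 + 1.72104e+07) = 8.60675e+06.
Integral + boundary = 8.89192e+07.
Correction k=1: B_{2}/2! · (f^{(1)}(28) − f^{(1)}(5)) = 1/12 · (3.07328e+06 − 3125.00) = 255846.
Partial sum through k=1: 8.91750e+07.
Correction k=2: B_{4}/4! · (f^{(3)}(28) − f^{(3)}(5)) = −1/720 · (47040.0 − 1500.00) = -63.2500.
Partial sum through k=2: 8.91750e+07.
Correction k=3: B_{6}/6! · (f^{(5)}(28) − f^{(5)}(5)) = 1/30240 · (120.000 − 120.000) = 0.00000.
Partial sum through k=3: 8.91750e+07.
Correction k=4: B_{8}/8! · (f^{(7)}(28) − f^{(7)}(5)) = −1/1209600 · (0.00000 − 0.00000) = 0.00000.

S_4 ≈ 8.91750e+07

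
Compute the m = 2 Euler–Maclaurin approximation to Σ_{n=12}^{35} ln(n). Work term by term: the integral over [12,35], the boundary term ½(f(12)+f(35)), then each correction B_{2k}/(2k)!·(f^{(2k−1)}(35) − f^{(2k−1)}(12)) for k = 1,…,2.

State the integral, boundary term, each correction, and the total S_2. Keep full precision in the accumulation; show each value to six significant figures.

Integral: ∫_12^35 ln(x) dx = 71.6183.
½[f(12) + f(35)] = ½[2.48491 + 3.55535] = 3.02013.
So far: 74.6384.
k=1: B_{2}/(2)! × [f^{(1)}(35) − f^{(1)}(12)] = 1/12 × (0.0285714 − 0.0833333) = -0.00456349.
Running total after k=1: 74.6339.
k=2: B_{4}/(4)! × [f^{(3)}(35) − f^{(3)}(12)] = −1/720 × (4.66472e-05 − 0.00115741) = 1.54272e-06.

S_2 ≈ 74.6339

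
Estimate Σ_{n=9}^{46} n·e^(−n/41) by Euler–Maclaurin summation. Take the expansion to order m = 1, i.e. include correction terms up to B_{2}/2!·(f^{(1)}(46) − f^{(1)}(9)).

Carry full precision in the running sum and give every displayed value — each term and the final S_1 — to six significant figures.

S_1 ≈ 495.442

∫_9^46 x·e^(−x/41) dx evaluates to 484.395.
Boundary: ½(f(9) + f(46)) = ½(7.22619 + 14.9796) = 11.1029.
So far: 495.498.
k=1: B_{2}/(2)! × [f^{(1)}(46) − f^{(1)}(9)] = 1/12 × (-0.0397127 − 0.626662) = -0.0555312.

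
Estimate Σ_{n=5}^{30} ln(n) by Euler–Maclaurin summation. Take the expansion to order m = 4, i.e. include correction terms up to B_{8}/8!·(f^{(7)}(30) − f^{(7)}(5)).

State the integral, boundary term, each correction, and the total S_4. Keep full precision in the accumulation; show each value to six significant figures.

S_4 ≈ 71.4802

∫_5^30 ln(x) dx evaluates to 68.9887.
½[f(5) + f(30)] = ½[1.60944 + 3.40120] = 2.50532.
So far: 71.4940.
k=1: B_{2}/(2)! × [f^{(1)}(30) − f^{(1)}(5)] = 1/12 × (0.0333333 − 0.200000) = -0.0138889.
After k=1: 71.4802.
k=2: B_{4}/(4)! × [f^{(3)}(30) − f^{(3)}(5)] = −1/720 × (7.40741e-05 − 0.0160000) = 2.21193e-05.
After k=2: 71.4802.
k=3: B_{6}/(6)! × [f^{(5)}(30) − f^{(5)}(5)] = 1/30240 × (9.87654e-07 − 0.00768000) = -2.53936e-07.
After k=3: 71.4802.
k=4: B_{8}/(8)! × [f^{(7)}(30) − f^{(7)}(5)] = −1/1209600 × (3.29218e-08 − 0.00921600) = 7.61902e-09.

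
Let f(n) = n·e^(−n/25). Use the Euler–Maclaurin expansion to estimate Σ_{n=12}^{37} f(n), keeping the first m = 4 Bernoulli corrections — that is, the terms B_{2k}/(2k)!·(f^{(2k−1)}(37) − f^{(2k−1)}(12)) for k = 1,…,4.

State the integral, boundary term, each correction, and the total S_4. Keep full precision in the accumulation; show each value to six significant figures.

∫_12^37 x·e^(−x/25) dx evaluates to 219.536.
Boundary: ½(f(12) + f(37)) = ½(7.42540 + 8.42259) = 7.92400.
Integral + boundary = 227.460.
Order-1 term: 1/12 · (-0.109266 − 0.321767) = -0.0359195.
Running total after k=1: 227.424.
Order-2 term: −1/720 · (0.000553615 − 0.00249493) = 2.69628e-06.
Running total after k=2: 227.424.
Order-3 term: 1/30240 · (2.05129e-06 − 7.16007e-06) = -1.68941e-10.
Running total after k=3: 227.424.
Order-4 term: −1/1209600 · (5.14687e-09 − 1.65252e-08) = 9.40667e-15.

S_4 ≈ 227.424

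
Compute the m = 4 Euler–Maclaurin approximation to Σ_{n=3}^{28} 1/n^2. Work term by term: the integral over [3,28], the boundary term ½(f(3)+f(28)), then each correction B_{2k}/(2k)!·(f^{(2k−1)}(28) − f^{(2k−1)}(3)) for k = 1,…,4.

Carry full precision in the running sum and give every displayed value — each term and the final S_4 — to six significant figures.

Integral: ∫_3^28 1/x^2 dx = 0.297619.
Boundary: ½(f(3) + f(28)) = ½(0.111111 + 0.00127551) = 0.0561933.
Running total after boundary: 0.353812.
Order-1 term: 1/12 · (-9.11079e-05 − (-0.0740741)) = 0.00616525.
Running total after k=1: 0.359978.
Order-2 term: −1/720 · (-1.39451e-06 − (-0.0987654)) = -0.000137172.
Running total after k=2: 0.359840.
Order-3 term: 1/30240 · (-5.33613e-08 − (-0.329218)) = 1.08868e-05.
Running total after k=3: 0.359851.
Order-4 term: −1/1209600 · (-3.81152e-09 − (-2.04847)) = -1.69351e-06.

S_4 ≈ 0.359850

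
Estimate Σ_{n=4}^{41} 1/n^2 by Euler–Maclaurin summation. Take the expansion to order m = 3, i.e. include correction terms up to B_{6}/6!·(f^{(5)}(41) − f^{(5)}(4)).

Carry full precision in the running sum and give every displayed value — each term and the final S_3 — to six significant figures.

∫_4^41 1/x^2 dx evaluates to 0.225610.
Boundary: ½(f(4) + f(41)) = ½(0.0625000 + 0.000594884) = 0.0315474.
So far: 0.257157.
k=1: B_{2}/(2)! × [f^{(1)}(41) − f^{(1)}(4)] = 1/12 × (-2.90187e-05 − (-0.0312500)) = 0.00260175.
After k=1: 0.259759.
k=2: B_{4}/(4)! × [f^{(3)}(41) − f^{(3)}(4)] = −1/720 × (-2.07153e-07 − (-0.0234375)) = -3.25518e-05.
After k=2: 0.259726.
k=3: B_{6}/(6)! × [f^{(5)}(41) − f^{(5)}(4)] = 1/30240 × (-3.69697e-09 − (-0.0439453)) = 1.45322e-06.

S_3 ≈ 0.259728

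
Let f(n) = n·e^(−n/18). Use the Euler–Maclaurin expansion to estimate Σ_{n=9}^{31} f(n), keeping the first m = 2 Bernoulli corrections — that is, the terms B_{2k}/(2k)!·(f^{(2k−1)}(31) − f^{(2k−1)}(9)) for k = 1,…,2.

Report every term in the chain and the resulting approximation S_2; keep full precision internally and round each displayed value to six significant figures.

The integral term ∫_9^31 x·e^(−x/18) dx = 137.188.
Endpoint term: (f(9) + f(31))/2 = (5.45878 + 5.53873)/2 = 5.49875.
Running total after boundary: 142.687.
Order-1 term: 1/12 · (-0.129038 − 0.303265) = -0.0360253.
Partial sum through k=1: 142.651.
Order-2 term: −1/720 · (0.000704626 − 0.00468002) = 5.52138e-06.

S_2 ≈ 142.651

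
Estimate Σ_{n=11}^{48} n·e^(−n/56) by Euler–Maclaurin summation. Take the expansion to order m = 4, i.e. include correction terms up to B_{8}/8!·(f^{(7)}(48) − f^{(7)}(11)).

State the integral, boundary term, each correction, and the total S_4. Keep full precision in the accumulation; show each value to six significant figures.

S_4 ≈ 625.975

Integral: ∫_11^48 x·e^(−x/56) dx = 611.321.
½[f(11) + f(48)] = ½[9.03826 + 20.3699] = 14.7041.
So far: 626.025.
Correction k=1: B_{2}/2! · (f^{(1)}(48) − f^{(1)}(11)) = 1/12 · (0.0606247 − 0.660263) = -0.0499698.
Running total after k=1: 625.975.
Correction k=2: B_{4}/4! · (f^{(3)}(48) − f^{(3)}(11)) = −1/720 · (0.000289978 − 0.000734561) = 6.17476e-07.
Running total after k=2: 625.975.
Correction k=3: B_{6}/6! · (f^{(5)}(48) − f^{(5)}(11)) = 1/30240 · (1.78770e-07 − 4.01332e-07) = -7.35986e-12.
Running total after k=3: 625.975.
Correction k=4: B_{8}/8! · (f^{(7)}(48) − f^{(7)}(11)) = −1/1209600 · (8.45259e-11 − 1.81260e-10) = 7.99716e-17.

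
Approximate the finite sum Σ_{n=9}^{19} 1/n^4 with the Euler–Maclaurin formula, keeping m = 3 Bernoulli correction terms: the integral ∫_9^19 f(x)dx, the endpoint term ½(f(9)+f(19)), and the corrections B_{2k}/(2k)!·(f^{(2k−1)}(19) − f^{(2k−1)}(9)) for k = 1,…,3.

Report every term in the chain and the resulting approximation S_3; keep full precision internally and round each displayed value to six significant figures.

S_3 ≈ 0.000494170

∫_9^19 1/x^4 dx evaluates to 0.000408649.
Boundary: ½(f(9) + f(19)) = ½(0.000152416 + 7.67336e-06) = 8.00446e-05.
Integral + boundary = 0.000488694.
k=1: B_{2}/(2)! × [f^{(1)}(19) − f^{(1)}(9)] = 1/12 × (-1.61544e-06 − (-6.77404e-05)) = 5.51041e-06.
Running total after k=1: 0.000494204.
k=2: B_{4}/(4)! × [f^{(3)}(19) − f^{(3)}(9)] = −1/720 × (-1.34247e-07 − (-2.50890e-05)) = -3.46594e-08.
Running total after k=2: 0.000494170.
k=3: B_{6}/(6)! × [f^{(5)}(19) − f^{(5)}(9)] = 1/30240 × (-2.08251e-08 − (-1.73455e-05)) = 5.72906e-10.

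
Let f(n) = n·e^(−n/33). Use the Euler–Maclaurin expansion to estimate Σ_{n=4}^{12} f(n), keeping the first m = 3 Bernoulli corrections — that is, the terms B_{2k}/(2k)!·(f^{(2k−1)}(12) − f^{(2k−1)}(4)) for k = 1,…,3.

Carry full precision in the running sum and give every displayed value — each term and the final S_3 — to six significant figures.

S_3 ≈ 55.2438

The integral term ∫_4^12 x·e^(−x/33) dx = 49.3293.
Endpoint term: (f(4) + f(12))/2 = (3.54338 + 8.34173)/2 = 5.94256.
Integral + boundary = 55.2718.
Order-1 term: 1/12 · (0.442364 − 0.778471) = -0.0280089.
Running total after k=1: 55.2438.
Order-2 term: −1/720 · (0.00168288 − 0.00234175) = 9.15099e-07.
Running total after k=2: 55.2438.
Order-3 term: 1/30240 · (2.71767e-06 − 3.64430e-06) = -3.06427e-11.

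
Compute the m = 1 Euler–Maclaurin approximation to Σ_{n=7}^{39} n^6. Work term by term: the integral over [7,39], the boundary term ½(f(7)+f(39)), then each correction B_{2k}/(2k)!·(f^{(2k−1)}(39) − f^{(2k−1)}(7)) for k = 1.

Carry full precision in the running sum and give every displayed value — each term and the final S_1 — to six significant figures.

S_1 ≈ 2.14088e+10

Integral: ∫_7^39 x^6 dx = 1.96043e+10.
½[f(7) + f(39)] = ½[117649 + 3.51874e+09] = 1.75943e+09.
So far: 2.13637e+10.
Correction k=1: B_{2}/2! · (f^{(1)}(39) − f^{(1)}(7)) = 1/12 · (5.41345e+08 − 100842) = 4.51037e+07.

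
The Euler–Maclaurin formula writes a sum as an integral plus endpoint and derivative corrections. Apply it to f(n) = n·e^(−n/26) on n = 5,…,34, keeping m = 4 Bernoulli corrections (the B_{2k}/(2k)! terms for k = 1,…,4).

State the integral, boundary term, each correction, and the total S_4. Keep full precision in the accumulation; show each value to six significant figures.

Integral: ∫_5^34 x·e^(−x/26) dx = 243.101.
Endpoint term: (f(5) + f(34))/2 = (4.12526 + 9.19508)/2 = 6.66017.
Running total after boundary: 249.761.
Correction k=1: B_{2}/2! · (f^{(1)}(34) − f^{(1)}(5)) = 1/12 · (-0.0832134 − 0.666389) = -0.0624669.
Running total after k=1: 249.699.
Correction k=2: B_{4}/4! · (f^{(3)}(34) − f^{(3)}(5)) = −1/720 · (0.000677032 − 0.00342677) = 3.81908e-06.
Running total after k=2: 249.699.
Correction k=3: B_{6}/6! · (f^{(5)}(34) − f^{(5)}(5)) = 1/30240 · (2.18515e-06 − 8.68011e-06) = -2.14780e-10.
Running total after k=3: 249.699.
Correction k=4: B_{8}/8! · (f^{(7)}(34) − f^{(7)}(5)) = −1/1209600 · (4.98339e-09 − 1.81820e-08) = 1.09116e-14.

S_4 ≈ 249.699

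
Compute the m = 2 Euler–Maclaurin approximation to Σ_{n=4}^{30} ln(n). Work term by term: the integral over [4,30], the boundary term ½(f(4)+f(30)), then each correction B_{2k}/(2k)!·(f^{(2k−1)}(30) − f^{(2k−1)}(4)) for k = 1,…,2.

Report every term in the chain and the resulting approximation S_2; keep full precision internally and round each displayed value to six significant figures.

Integral: ∫_4^30 ln(x) dx = 70.4907.
Boundary: ½(f(4) + f(30)) = ½(1.38629 + 3.40120) = 2.39375.
Running total after boundary: 72.8845.
k=1: B_{2}/(2)! × [f^{(1)}(30) − f^{(1)}(4)] = 1/12 × (0.0333333 − 0.250000) = -0.0180556.
After k=1: 72.8664.
k=2: B_{4}/(4)! × [f^{(3)}(30) − f^{(3)}(4)] = −1/720 × (7.40741e-05 − 0.0312500) = 4.32999e-05.

S_2 ≈ 72.8665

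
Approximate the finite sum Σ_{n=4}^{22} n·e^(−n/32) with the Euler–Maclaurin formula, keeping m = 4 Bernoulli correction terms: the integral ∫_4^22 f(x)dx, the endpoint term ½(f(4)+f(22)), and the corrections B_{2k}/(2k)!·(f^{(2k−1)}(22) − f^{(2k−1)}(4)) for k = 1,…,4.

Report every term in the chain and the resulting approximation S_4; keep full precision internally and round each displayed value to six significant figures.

S_4 ≈ 154.988

∫_4^22 x·e^(−x/32) dx evaluates to 147.743.
Boundary: ½(f(4) + f(22)) = ½(3.52999 + 11.0623) = 7.29614.
Running total after boundary: 155.040.
Order-1 term: 1/12 · (0.157135 − 0.772185) = -0.0512542.
Running total after k=1: 154.988.
Order-2 term: −1/720 · (0.00113554 − 0.00247771) = 1.86412e-06.
Running total after k=2: 154.988.
Order-3 term: 1/30240 · (2.06801e-06 − 4.10287e-06) = -6.72905e-11.
Running total after k=3: 154.988.
Order-4 term: −1/1209600 · (2.95613e-09 − 5.65049e-09) = 2.22748e-15.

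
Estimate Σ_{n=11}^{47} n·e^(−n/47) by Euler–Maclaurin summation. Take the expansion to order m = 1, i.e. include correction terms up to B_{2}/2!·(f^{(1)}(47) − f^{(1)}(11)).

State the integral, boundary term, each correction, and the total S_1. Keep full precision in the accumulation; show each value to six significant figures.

The integral term ∫_11^47 x·e^(−x/47) dx = 531.869.
½[f(11) + f(47)] = ½[8.70461 + 17.2903] = 12.9975.
Running total after boundary: 544.867.
Correction k=1: B_{2}/2! · (f^{(1)}(47) − f^{(1)}(11)) = 1/12 · (0.00000 − 0.606124) = -0.0505103.

S_1 ≈ 544.816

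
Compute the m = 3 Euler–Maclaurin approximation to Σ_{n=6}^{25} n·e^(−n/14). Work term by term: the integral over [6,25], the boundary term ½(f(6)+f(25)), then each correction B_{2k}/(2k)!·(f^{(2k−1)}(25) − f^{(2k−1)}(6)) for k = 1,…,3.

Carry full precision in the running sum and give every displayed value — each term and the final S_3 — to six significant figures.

The integral term ∫_6^25 x·e^(−x/14) dx = 90.8512.
½[f(6) + f(25)] = ½[3.90863 + 4.19193] = 4.05028.
Running total after boundary: 94.9014.
Correction k=1: B_{2}/2! · (f^{(1)}(25) − f^{(1)}(6)) = 1/12 · (-0.131746 − 0.372251) = -0.0419998.
Partial sum through k=1: 94.8594.
Correction k=2: B_{4}/4! · (f^{(3)}(25) − f^{(3)}(6)) = −1/720 · (0.00103882 − 0.00854658) = 1.04274e-05.
Partial sum through k=2: 94.8595.
Correction k=3: B_{6}/6! · (f^{(5)}(25) − f^{(5)}(6)) = 1/30240 · (1.40296e-05 − 7.75200e-05) = -2.09955e-09.

S_3 ≈ 94.8595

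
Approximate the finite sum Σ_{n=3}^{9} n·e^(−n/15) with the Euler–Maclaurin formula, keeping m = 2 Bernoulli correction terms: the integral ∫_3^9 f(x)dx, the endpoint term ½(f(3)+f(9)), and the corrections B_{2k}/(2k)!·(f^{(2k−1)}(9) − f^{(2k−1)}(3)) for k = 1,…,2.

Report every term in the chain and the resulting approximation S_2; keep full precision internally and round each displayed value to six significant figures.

S_2 ≈ 27.1466

∫_3^9 x·e^(−x/15) dx evaluates to 23.4851.
Boundary: ½(f(3) + f(9)) = ½(2.45619 + 4.93930) = 3.69775.
Running total after boundary: 27.1829.
Order-1 term: 1/12 · (0.219525 − 0.654985) = -0.0362883.
Running total after k=1: 27.1466.
Order-2 term: −1/720 · (0.00585399 − 0.0101886) = 6.02036e-06.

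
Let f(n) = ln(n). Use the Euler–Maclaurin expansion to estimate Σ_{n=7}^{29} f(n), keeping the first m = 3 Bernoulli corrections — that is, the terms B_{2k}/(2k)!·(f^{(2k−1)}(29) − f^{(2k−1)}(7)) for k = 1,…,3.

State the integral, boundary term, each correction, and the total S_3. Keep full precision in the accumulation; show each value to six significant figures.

S_3 ≈ 64.6778

Integral: ∫_7^29 ln(x) dx = 62.0302.
½[f(7) + f(29)] = ½[1.94591 + 3.36730] = 2.65660.
Integral + boundary = 64.6868.
k=1: B_{2}/(2)! × [f^{(1)}(29) − f^{(1)}(7)] = 1/12 × (0.0344828 − 0.142857) = -0.00903120.
Partial sum through k=1: 64.6778.
k=2: B_{4}/(4)! × [f^{(3)}(29) − f^{(3)}(7)] = −1/720 × (8.20042e-05 − 0.00583090) = 7.98458e-06.
Partial sum through k=2: 64.6778.
k=3: B_{6}/(6)! × [f^{(5)}(29) − f^{(5)}(7)] = 1/30240 × (1.17010e-06 − 0.00142798) = -4.71827e-08.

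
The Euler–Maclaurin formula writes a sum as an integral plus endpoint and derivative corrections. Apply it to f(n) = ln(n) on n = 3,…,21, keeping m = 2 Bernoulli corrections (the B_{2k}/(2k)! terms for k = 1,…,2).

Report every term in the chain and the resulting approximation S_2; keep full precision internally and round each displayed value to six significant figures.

The integral term ∫_3^21 ln(x) dx = 42.6391.
Boundary: ½(f(3) + f(21)) = ½(1.09861 + 3.04452) = 2.07157.
So far: 44.7107.
Order-1 term: 1/12 · (0.0476190 − 0.333333) = -0.0238095.
Partial sum through k=1: 44.6869.
Order-2 term: −1/720 · (0.000215959 − 0.0740741) = 0.000102581.

S_2 ≈ 44.6870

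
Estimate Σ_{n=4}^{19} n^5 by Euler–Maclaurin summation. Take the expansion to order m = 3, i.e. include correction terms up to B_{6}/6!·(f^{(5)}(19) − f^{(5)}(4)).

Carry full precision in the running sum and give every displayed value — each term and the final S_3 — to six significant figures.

∫_4^19 x^5 dx evaluates to 7.84030e+06.
Endpoint term: (f(4) + f(19))/2 = (1024.00 + 2.47610e+06)/2 = 1.23856e+06.
So far: 9.07886e+06.
Order-1 term: 1/12 · (651605 − 1280.00) = 54193.8.
After k=1: 9.13305e+06.
Order-2 term: −1/720 · (21660.0 − 960.000) = -28.7500.
After k=2: 9.13302e+06.
Order-3 term: 1/30240 · (120.000 − 120.000) = 0.00000.

S_3 ≈ 9.13302e+06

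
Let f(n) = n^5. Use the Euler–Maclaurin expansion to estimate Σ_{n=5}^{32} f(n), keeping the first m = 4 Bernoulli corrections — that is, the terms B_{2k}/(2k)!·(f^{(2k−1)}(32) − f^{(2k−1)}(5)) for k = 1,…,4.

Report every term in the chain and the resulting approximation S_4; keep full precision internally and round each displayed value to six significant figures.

The integral term ∫_5^32 x^5 dx = 1.78954e+08.
½[f(5) + f(32)] = ½[3125.00 + 3.35544e+07] = 1.67788e+07.
Running total after boundary: 1.95733e+08.
k=1: B_{2}/(2)! × [f^{(1)}(32) − f^{(1)}(5)] = 1/12 × (5.24288e+06 − 3125.00) = 436646.
Running total after k=1: 1.96170e+08.
k=2: B_{4}/(4)! × [f^{(3)}(32) − f^{(3)}(5)] = −1/720 × (61440.0 − 1500.00) = -83.2500.
Running total after k=2: 1.96170e+08.
k=3: B_{6}/(6)! × [f^{(5)}(32) − f^{(5)}(5)] = 1/30240 × (120.000 − 120.000) = 0.00000.
Running total after k=3: 1.96170e+08.
k=4: B_{8}/(8)! × [f^{(7)}(32) − f^{(7)}(5)] = −1/1209600 × (0.00000 − 0.00000) = 0.00000.

S_4 ≈ 1.96170e+08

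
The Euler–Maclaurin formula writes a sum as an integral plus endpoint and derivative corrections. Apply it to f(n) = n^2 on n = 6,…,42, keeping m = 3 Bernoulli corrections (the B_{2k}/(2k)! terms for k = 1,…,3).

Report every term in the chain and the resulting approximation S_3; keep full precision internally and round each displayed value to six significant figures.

S_3 ≈ 25530.0

∫_6^42 x^2 dx evaluates to 24624.0.
Boundary: ½(f(6) + f(42)) = ½(36.0000 + 1764.00) = 900.000.
Integral + boundary = 25524.0.
k=1: B_{2}/(2)! × [f^{(1)}(42) − f^{(1)}(6)] = 1/12 × (84.0000 − 12.0000) = 6.00000.
Partial sum through k=1: 25530.0.
k=2: B_{4}/(4)! × [f^{(3)}(42) − f^{(3)}(6)] = −1/720 × (0.00000 − 0.00000) = 0.00000.
Partial sum through k=2: 25530.0.
k=3: B_{6}/(6)! × [f^{(5)}(42) − f^{(5)}(6)] = 1/30240 × (0.00000 − 0.00000) = 0.00000.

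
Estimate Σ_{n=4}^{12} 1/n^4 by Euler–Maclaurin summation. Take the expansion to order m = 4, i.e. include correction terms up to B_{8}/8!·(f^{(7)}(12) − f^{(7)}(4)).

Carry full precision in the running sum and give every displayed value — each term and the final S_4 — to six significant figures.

Integral: ∫_4^12 1/x^4 dx = 0.00501543.
½[f(4) + f(12)] = ½[0.00390625 + 4.82253e-05] = 0.00197724.
Running total after boundary: 0.00699267.
Order-1 term: 1/12 · (-1.60751e-05 − (-0.00390625)) = 0.000324181.
After k=1: 0.00731685.
Order-2 term: −1/720 · (-3.34898e-06 − (-0.00732422)) = -1.01679e-05.
After k=2: 0.00730668.
Order-3 term: 1/30240 · (-1.30238e-06 − (-0.0256348)) = 8.47667e-07.
After k=3: 0.00730753.
Order-4 term: −1/1209600 · (-8.13988e-07 − (-0.144196)) = -1.19209e-07.

S_4 ≈ 0.00730741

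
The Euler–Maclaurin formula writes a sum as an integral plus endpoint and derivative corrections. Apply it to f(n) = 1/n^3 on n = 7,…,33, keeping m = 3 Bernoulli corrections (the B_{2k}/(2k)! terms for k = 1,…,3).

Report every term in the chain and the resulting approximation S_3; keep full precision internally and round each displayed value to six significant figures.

S_3 ≈ 0.0113198

Integral: ∫_7^33 1/x^3 dx = 0.00974494.
½[f(7) + f(33)] = ½[0.00291545 + 2.78265e-05] = 0.00147164.
Running total after boundary: 0.0112166.
Order-1 term: 1/12 · (-2.52968e-06 − (-0.00124948)) = 0.000103912.
Partial sum through k=1: 0.0113205.
Order-2 term: −1/720 · (-4.64588e-08 − (-0.000509992)) = -7.08257e-07.
Partial sum through k=2: 0.0113198.
Order-3 term: 1/30240 · (-1.79180e-09 − (-0.000437136)) = 1.44555e-08.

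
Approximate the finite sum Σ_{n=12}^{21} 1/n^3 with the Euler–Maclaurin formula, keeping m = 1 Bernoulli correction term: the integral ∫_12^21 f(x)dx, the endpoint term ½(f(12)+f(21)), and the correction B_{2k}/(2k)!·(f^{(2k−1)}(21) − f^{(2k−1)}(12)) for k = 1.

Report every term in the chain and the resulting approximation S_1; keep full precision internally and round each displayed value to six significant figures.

Integral: ∫_12^21 1/x^3 dx = 0.00233844.
Endpoint term: (f(12) + f(21))/2 = (0.000578704 + 0.000107980)/2 = 0.000343342.
Integral + boundary = 0.00268178.
k=1: B_{2}/(2)! × [f^{(1)}(21) − f^{(1)}(12)] = 1/12 × (-1.54257e-05 − (-0.000144676)) = 1.07709e-05.

S_1 ≈ 0.00269255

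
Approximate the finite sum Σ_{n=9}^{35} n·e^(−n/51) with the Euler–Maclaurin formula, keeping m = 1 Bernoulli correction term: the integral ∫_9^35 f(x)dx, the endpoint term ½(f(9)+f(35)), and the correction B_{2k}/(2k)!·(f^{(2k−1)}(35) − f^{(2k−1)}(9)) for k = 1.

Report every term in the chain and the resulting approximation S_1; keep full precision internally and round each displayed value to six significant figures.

S_1 ≈ 369.378

Integral: ∫_9^35 x·e^(−x/51) dx = 356.840.
Endpoint term: (f(9) + f(35))/2 = (7.54401 + 17.6207)/2 = 12.5823.
Integral + boundary = 369.422.
k=1: B_{2}/(2)! × [f^{(1)}(35) − f^{(1)}(9)] = 1/12 × (0.157945 − 0.690302) = -0.0443631.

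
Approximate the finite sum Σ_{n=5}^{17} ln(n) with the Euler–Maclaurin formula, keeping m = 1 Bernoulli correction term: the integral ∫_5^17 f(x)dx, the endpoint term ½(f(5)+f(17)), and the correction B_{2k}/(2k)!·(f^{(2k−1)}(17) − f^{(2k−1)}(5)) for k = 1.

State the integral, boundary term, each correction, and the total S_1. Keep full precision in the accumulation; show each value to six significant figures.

∫_5^17 ln(x) dx evaluates to 28.1174.
Boundary: ½(f(5) + f(17)) = ½(1.60944 + 2.83321) = 2.22133.
So far: 30.3388.
Order-1 term: 1/12 · (0.0588235 − 0.200000) = -0.0117647.

S_1 ≈ 30.3270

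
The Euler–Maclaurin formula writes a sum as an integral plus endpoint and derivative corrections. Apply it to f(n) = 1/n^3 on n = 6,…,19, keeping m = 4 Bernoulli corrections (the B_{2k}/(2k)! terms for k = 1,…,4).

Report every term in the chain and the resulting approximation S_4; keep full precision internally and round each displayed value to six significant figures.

∫_6^19 1/x^3 dx evaluates to 0.0125038.
Endpoint term: (f(6) + f(19))/2 = (0.00462963 + 0.000145794)/2 = 0.00238771.
Integral + boundary = 0.0148916.
k=1: B_{2}/(2)! × [f^{(1)}(19) − f^{(1)}(6)] = 1/12 × (-2.30201e-05 − (-0.00231481)) = 0.000190983.
Running total after k=1: 0.0150825.
k=2: B_{4}/(4)! × [f^{(3)}(19) − f^{(3)}(6)] = −1/720 × (-1.27535e-06 − (-0.00128601)) = -1.78435e-06.
Running total after k=2: 0.0150808.
k=3: B_{6}/(6)! × [f^{(5)}(19) − f^{(5)}(6)] = 1/30240 × (-1.48379e-07 − (-0.00150034)) = 4.96096e-08.
Running total after k=3: 0.0150808.
k=4: B_{8}/(8)! × [f^{(7)}(19) − f^{(7)}(6)] = −1/1209600 × (-2.95935e-08 − (-0.00300069)) = -2.48070e-09.

S_4 ≈ 0.0150808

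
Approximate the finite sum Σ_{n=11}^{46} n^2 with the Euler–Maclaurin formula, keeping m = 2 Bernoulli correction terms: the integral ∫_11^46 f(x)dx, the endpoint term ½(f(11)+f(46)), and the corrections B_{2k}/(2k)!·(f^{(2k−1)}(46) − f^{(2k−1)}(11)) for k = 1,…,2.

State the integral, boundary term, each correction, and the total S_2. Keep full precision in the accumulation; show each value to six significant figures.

S_2 ≈ 33126.0

The integral term ∫_11^46 x^2 dx = 32001.7.
Boundary: ½(f(11) + f(46)) = ½(121.000 + 2116.00) = 1118.50.
Integral + boundary = 33120.2.
Correction k=1: B_{2}/2! · (f^{(1)}(46) − f^{(1)}(11)) = 1/12 · (92.0000 − 22.0000) = 5.83333.
Running total after k=1: 33126.0.
Correction k=2: B_{4}/4! · (f^{(3)}(46) − f^{(3)}(11)) = −1/720 · (0.00000 − 0.00000) = 0.00000.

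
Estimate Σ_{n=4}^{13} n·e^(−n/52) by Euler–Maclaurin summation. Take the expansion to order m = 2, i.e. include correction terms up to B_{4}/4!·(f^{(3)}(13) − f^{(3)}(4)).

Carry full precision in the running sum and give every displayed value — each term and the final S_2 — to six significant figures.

∫_4^13 x·e^(−x/52) dx evaluates to 64.0520.
½[f(4) + f(13)] = ½[3.70384 + 10.1244] = 6.91413.
So far: 70.9661.
Correction k=1: B_{2}/2! · (f^{(1)}(13) − f^{(1)}(4)) = 1/12 · (0.584101 − 0.854733) = -0.0225527.
After k=1: 70.9436.
Correction k=2: B_{4}/4! · (f^{(3)}(13) − f^{(3)}(4)) = −1/720 · (0.000792050 − 0.00100098) = 2.90184e-07.

S_2 ≈ 70.9436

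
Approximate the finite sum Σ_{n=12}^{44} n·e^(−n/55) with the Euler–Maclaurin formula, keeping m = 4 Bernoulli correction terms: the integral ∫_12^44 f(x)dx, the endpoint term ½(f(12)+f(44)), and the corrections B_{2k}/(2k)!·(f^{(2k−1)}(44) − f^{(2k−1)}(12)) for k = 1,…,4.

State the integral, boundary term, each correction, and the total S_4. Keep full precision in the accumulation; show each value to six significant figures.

S_4 ≈ 530.732

Integral: ∫_12^44 x·e^(−x/55) dx = 516.067.
½[f(12) + f(44)] = ½[9.64775 + 19.7705] = 14.7091.
Integral + boundary = 530.776.
Order-1 term: 1/12 · (0.0898658 − 0.628566) = -0.0448917.
Running total after k=1: 530.732.
Order-2 term: −1/720 · (0.000326785 − 0.000739347) = 5.73003e-07.
Running total after k=2: 530.732.
Order-3 term: 1/30240 · (2.06235e-07 − 4.20133e-07) = -7.07335e-12.
Running total after k=3: 530.732.
Order-4 term: −1/1209600 · (1.00642e-10 − 1.96977e-10) = 7.96416e-17.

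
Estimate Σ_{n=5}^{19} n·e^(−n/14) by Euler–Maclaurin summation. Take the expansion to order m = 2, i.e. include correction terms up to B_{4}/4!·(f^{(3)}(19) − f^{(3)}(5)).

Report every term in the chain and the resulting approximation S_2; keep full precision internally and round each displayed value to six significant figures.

The integral term ∫_5^19 x·e^(−x/14) dx = 67.1963.
Boundary: ½(f(5) + f(19)) = ½(3.49836 + 4.89051) = 4.19444.
So far: 71.3908.
Order-1 term: 1/12 · (-0.0919268 − 0.449789) = -0.0451430.
After k=1: 71.3456.
Order-2 term: −1/720 · (0.00215747 − 0.00943436) = 1.01068e-05.

S_2 ≈ 71.3456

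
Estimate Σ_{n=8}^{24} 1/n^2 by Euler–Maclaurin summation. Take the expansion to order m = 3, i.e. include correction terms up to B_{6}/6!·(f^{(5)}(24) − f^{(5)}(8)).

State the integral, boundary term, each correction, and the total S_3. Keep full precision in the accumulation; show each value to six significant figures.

Integral: ∫_8^24 1/x^2 dx = 0.0833333.
½[f(8) + f(24)] = ½[0.0156250 + 0.00173611] = 0.00868056.
Running total after boundary: 0.0920139.
Correction k=1: B_{2}/2! · (f^{(1)}(24) − f^{(1)}(8)) = 1/12 · (-0.000144676 − (-0.00390625)) = 0.000313465.
Running total after k=1: 0.0923274.
Correction k=2: B_{4}/4! · (f^{(3)}(24) − f^{(3)}(8)) = −1/720 · (-3.01408e-06 − (-0.000732422)) = -1.01307e-06.
Running total after k=2: 0.0923263.
Correction k=3: B_{6}/6! · (f^{(5)}(24) − f^{(5)}(8)) = 1/30240 · (-1.56983e-07 − (-0.000343323)) = 1.13481e-08.

S_3 ≈ 0.0923264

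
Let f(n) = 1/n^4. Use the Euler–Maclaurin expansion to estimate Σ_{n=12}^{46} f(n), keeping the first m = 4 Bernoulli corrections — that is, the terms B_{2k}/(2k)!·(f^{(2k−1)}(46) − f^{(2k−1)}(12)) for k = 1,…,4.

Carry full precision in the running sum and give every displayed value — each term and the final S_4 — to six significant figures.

S_4 ≈ 0.000215034

Integral: ∫_12^46 1/x^4 dx = 0.000189477.
½[f(12) + f(46)] = ½[4.82253e-05 + 2.23341e-07] = 2.42243e-05.
So far: 0.000213701.
Correction k=1: B_{2}/2! · (f^{(1)}(46) − f^{(1)}(12)) = 1/12 · (-1.94210e-08 − (-1.60751e-05)) = 1.33797e-06.
Partial sum through k=1: 0.000215039.
Correction k=2: B_{4}/4! · (f^{(3)}(46) − f^{(3)}(12)) = −1/720 · (-2.75345e-10 − (-3.34898e-06)) = -4.65098e-09.
Partial sum through k=2: 0.000215034.
Correction k=3: B_{6}/6! · (f^{(5)}(46) − f^{(5)}(12)) = 1/30240 · (-7.28700e-12 − (-1.30238e-06)) = 4.30679e-11.
Partial sum through k=3: 0.000215034.
Correction k=4: B_{8}/8! · (f^{(7)}(46) − f^{(7)}(12)) = −1/1209600 · (-3.09939e-13 − (-8.13988e-07)) = -6.72940e-13.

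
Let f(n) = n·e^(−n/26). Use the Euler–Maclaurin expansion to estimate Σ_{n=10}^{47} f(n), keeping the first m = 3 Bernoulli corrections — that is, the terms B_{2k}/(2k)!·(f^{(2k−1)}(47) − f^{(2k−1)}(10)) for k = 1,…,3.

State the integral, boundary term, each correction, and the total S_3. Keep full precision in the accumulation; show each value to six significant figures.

S_3 ≈ 333.026

The integral term ∫_10^47 x·e^(−x/26) dx = 325.814.
Boundary: ½(f(10) + f(47)) = ½(6.80712 + 7.70952) = 7.25832.
So far: 333.072.
Order-1 term: 1/12 · (-0.132488 − 0.418900) = -0.0459490.
Partial sum through k=1: 333.026.
Order-2 term: −1/720 · (0.000289315 − 0.00263362) = 3.25597e-06.
Partial sum through k=2: 333.026.
Order-3 term: 1/30240 · (1.14588e-06 − 6.87509e-06) = -1.89458e-10.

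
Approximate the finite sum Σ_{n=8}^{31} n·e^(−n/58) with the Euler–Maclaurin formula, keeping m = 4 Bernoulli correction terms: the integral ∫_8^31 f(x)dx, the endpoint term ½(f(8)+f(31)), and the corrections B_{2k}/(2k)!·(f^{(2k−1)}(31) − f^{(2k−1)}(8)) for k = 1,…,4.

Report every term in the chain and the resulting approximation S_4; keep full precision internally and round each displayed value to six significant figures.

The integral term ∫_8^31 x·e^(−x/58) dx = 310.007.
½[f(8) + f(31)] = ½[6.96927 + 18.1651] = 12.5672.
So far: 322.574.
k=1: B_{2}/(2)! × [f^{(1)}(31) − f^{(1)}(8)] = 1/12 × (0.272780 − 0.750999) = -0.0398516.
Running total after k=1: 322.534.
k=2: B_{4}/(4)! × [f^{(3)}(31) − f^{(3)}(8)] = −1/720 × (0.000429466 − 0.000741176) = 4.32930e-07.
Running total after k=2: 322.534.
k=3: B_{6}/(6)! × [f^{(5)}(31) − f^{(5)}(8)] = 1/30240 × (2.31226e-07 − 3.74288e-07) = -4.73090e-12.
Running total after k=3: 322.534.
k=4: B_{8}/(8)! × [f^{(7)}(31) − f^{(7)}(8)] = −1/1209600 × (9.95205e-11 − 1.57031e-10) = 4.75448e-17.

S_4 ≈ 322.534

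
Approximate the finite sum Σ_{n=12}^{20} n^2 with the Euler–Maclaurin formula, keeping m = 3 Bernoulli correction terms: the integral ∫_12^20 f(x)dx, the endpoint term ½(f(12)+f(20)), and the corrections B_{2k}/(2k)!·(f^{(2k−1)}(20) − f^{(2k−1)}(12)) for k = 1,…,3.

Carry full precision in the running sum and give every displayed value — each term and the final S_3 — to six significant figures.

S_3 ≈ 2364.00

The integral term ∫_12^20 x^2 dx = 2090.67.
Boundary: ½(f(12) + f(20)) = ½(144.000 + 400.000) = 272.000.
Integral + boundary = 2362.67.
Correction k=1: B_{2}/2! · (f^{(1)}(20) − f^{(1)}(12)) = 1/12 · (40.0000 − 24.0000) = 1.33333.
Partial sum through k=1: 2364.00.
Correction k=2: B_{4}/4! · (f^{(3)}(20) − f^{(3)}(12)) = −1/720 · (0.00000 − 0.00000) = 0.00000.
Partial sum through k=2: 2364.00.
Correction k=3: B_{6}/6! · (f^{(5)}(20) − f^{(5)}(12)) = 1/30240 · (0.00000 − 0.00000) = 0.00000.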